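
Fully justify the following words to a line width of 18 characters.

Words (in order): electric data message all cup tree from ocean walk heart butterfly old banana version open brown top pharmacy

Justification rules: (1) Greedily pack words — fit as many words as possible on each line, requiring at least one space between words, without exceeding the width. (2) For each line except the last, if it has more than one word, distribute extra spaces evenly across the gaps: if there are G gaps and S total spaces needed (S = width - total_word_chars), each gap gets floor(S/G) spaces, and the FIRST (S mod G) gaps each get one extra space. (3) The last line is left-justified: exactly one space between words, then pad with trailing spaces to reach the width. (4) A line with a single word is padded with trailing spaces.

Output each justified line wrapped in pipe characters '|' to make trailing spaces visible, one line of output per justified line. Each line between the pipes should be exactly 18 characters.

Line 1: ['electric', 'data'] (min_width=13, slack=5)
Line 2: ['message', 'all', 'cup'] (min_width=15, slack=3)
Line 3: ['tree', 'from', 'ocean'] (min_width=15, slack=3)
Line 4: ['walk', 'heart'] (min_width=10, slack=8)
Line 5: ['butterfly', 'old'] (min_width=13, slack=5)
Line 6: ['banana', 'version'] (min_width=14, slack=4)
Line 7: ['open', 'brown', 'top'] (min_width=14, slack=4)
Line 8: ['pharmacy'] (min_width=8, slack=10)

Answer: |electric      data|
|message   all  cup|
|tree   from  ocean|
|walk         heart|
|butterfly      old|
|banana     version|
|open   brown   top|
|pharmacy          |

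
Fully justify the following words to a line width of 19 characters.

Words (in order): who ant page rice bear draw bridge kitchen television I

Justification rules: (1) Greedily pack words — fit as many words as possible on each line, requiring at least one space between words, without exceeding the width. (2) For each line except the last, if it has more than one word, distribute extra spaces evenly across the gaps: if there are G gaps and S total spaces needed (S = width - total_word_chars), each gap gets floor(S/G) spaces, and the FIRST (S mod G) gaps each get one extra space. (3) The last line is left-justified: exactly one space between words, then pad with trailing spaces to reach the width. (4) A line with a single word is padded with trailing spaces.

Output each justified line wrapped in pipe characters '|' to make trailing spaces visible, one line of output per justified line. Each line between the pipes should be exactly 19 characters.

Line 1: ['who', 'ant', 'page', 'rice'] (min_width=17, slack=2)
Line 2: ['bear', 'draw', 'bridge'] (min_width=16, slack=3)
Line 3: ['kitchen', 'television'] (min_width=18, slack=1)
Line 4: ['I'] (min_width=1, slack=18)

Answer: |who  ant  page rice|
|bear   draw  bridge|
|kitchen  television|
|I                  |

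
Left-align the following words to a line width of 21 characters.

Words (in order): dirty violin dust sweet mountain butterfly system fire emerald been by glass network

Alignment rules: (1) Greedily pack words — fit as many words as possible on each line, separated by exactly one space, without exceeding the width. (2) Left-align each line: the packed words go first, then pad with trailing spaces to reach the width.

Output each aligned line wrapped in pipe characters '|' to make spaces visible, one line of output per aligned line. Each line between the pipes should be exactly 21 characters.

Line 1: ['dirty', 'violin', 'dust'] (min_width=17, slack=4)
Line 2: ['sweet', 'mountain'] (min_width=14, slack=7)
Line 3: ['butterfly', 'system', 'fire'] (min_width=21, slack=0)
Line 4: ['emerald', 'been', 'by', 'glass'] (min_width=21, slack=0)
Line 5: ['network'] (min_width=7, slack=14)

Answer: |dirty violin dust    |
|sweet mountain       |
|butterfly system fire|
|emerald been by glass|
|network              |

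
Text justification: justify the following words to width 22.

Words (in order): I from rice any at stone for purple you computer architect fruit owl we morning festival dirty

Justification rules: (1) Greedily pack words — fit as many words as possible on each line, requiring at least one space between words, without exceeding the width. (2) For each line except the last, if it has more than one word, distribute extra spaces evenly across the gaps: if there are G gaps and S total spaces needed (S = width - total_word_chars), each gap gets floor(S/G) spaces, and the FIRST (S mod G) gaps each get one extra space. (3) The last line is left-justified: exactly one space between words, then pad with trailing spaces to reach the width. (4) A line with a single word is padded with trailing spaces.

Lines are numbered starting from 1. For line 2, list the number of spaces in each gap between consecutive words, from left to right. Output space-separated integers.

Answer: 2 2 1

Derivation:
Line 1: ['I', 'from', 'rice', 'any', 'at'] (min_width=18, slack=4)
Line 2: ['stone', 'for', 'purple', 'you'] (min_width=20, slack=2)
Line 3: ['computer', 'architect'] (min_width=18, slack=4)
Line 4: ['fruit', 'owl', 'we', 'morning'] (min_width=20, slack=2)
Line 5: ['festival', 'dirty'] (min_width=14, slack=8)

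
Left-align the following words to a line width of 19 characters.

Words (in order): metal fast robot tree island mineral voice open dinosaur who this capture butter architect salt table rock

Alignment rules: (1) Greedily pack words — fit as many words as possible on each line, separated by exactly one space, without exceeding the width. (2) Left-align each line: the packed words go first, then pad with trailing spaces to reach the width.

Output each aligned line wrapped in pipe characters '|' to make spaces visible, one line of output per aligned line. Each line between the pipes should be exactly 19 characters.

Line 1: ['metal', 'fast', 'robot'] (min_width=16, slack=3)
Line 2: ['tree', 'island', 'mineral'] (min_width=19, slack=0)
Line 3: ['voice', 'open', 'dinosaur'] (min_width=19, slack=0)
Line 4: ['who', 'this', 'capture'] (min_width=16, slack=3)
Line 5: ['butter', 'architect'] (min_width=16, slack=3)
Line 6: ['salt', 'table', 'rock'] (min_width=15, slack=4)

Answer: |metal fast robot   |
|tree island mineral|
|voice open dinosaur|
|who this capture   |
|butter architect   |
|salt table rock    |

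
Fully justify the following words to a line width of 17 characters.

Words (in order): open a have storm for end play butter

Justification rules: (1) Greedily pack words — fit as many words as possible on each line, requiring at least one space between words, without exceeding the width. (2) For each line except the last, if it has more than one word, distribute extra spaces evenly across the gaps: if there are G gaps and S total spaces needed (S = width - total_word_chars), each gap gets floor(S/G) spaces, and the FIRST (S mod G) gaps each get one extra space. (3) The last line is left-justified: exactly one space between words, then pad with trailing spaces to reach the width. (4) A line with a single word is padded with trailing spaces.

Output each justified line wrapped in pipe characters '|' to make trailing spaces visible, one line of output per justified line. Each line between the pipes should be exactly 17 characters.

Answer: |open a have storm|
|for    end   play|
|butter           |

Derivation:
Line 1: ['open', 'a', 'have', 'storm'] (min_width=17, slack=0)
Line 2: ['for', 'end', 'play'] (min_width=12, slack=5)
Line 3: ['butter'] (min_width=6, slack=11)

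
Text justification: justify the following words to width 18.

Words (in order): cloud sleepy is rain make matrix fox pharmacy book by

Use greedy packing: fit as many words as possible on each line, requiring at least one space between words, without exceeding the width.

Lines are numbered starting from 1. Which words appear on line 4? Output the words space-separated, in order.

Answer: by

Derivation:
Line 1: ['cloud', 'sleepy', 'is'] (min_width=15, slack=3)
Line 2: ['rain', 'make', 'matrix'] (min_width=16, slack=2)
Line 3: ['fox', 'pharmacy', 'book'] (min_width=17, slack=1)
Line 4: ['by'] (min_width=2, slack=16)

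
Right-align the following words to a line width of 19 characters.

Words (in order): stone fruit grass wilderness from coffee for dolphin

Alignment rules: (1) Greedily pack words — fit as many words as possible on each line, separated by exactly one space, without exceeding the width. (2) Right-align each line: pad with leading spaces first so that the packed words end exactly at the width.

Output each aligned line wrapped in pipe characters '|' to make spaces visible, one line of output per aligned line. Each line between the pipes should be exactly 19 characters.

Line 1: ['stone', 'fruit', 'grass'] (min_width=17, slack=2)
Line 2: ['wilderness', 'from'] (min_width=15, slack=4)
Line 3: ['coffee', 'for', 'dolphin'] (min_width=18, slack=1)

Answer: |  stone fruit grass|
|    wilderness from|
| coffee for dolphin|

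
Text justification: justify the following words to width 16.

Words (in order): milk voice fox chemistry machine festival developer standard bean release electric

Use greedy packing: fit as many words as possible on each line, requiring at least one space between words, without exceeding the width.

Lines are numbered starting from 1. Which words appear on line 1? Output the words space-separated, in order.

Line 1: ['milk', 'voice', 'fox'] (min_width=14, slack=2)
Line 2: ['chemistry'] (min_width=9, slack=7)
Line 3: ['machine', 'festival'] (min_width=16, slack=0)
Line 4: ['developer'] (min_width=9, slack=7)
Line 5: ['standard', 'bean'] (min_width=13, slack=3)
Line 6: ['release', 'electric'] (min_width=16, slack=0)

Answer: milk voice fox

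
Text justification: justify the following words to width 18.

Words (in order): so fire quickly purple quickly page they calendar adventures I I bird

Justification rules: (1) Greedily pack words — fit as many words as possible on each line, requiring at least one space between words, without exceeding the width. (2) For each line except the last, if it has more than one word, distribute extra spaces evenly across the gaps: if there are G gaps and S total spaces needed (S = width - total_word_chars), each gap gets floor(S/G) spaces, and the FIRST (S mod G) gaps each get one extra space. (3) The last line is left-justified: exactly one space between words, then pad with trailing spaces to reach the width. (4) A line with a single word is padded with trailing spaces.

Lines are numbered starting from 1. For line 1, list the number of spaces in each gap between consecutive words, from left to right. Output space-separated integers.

Answer: 3 2

Derivation:
Line 1: ['so', 'fire', 'quickly'] (min_width=15, slack=3)
Line 2: ['purple', 'quickly'] (min_width=14, slack=4)
Line 3: ['page', 'they', 'calendar'] (min_width=18, slack=0)
Line 4: ['adventures', 'I', 'I'] (min_width=14, slack=4)
Line 5: ['bird'] (min_width=4, slack=14)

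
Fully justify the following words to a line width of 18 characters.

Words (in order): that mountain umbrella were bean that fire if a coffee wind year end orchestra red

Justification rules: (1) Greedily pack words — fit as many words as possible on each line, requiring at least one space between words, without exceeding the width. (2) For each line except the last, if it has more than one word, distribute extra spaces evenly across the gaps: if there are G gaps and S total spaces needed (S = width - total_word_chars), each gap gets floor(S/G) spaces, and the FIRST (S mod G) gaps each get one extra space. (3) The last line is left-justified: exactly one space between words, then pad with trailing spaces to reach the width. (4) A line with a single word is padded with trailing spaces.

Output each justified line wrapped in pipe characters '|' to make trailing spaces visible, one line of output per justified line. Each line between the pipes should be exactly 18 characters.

Answer: |that      mountain|
|umbrella were bean|
|that   fire  if  a|
|coffee  wind  year|
|end orchestra red |

Derivation:
Line 1: ['that', 'mountain'] (min_width=13, slack=5)
Line 2: ['umbrella', 'were', 'bean'] (min_width=18, slack=0)
Line 3: ['that', 'fire', 'if', 'a'] (min_width=14, slack=4)
Line 4: ['coffee', 'wind', 'year'] (min_width=16, slack=2)
Line 5: ['end', 'orchestra', 'red'] (min_width=17, slack=1)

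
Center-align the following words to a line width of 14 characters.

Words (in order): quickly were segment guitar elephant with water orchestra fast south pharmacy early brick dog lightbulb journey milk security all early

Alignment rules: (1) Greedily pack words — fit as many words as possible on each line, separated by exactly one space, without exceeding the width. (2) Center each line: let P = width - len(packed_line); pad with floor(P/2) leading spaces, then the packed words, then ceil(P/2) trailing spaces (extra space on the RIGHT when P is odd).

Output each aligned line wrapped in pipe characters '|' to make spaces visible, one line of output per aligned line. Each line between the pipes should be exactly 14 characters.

Line 1: ['quickly', 'were'] (min_width=12, slack=2)
Line 2: ['segment', 'guitar'] (min_width=14, slack=0)
Line 3: ['elephant', 'with'] (min_width=13, slack=1)
Line 4: ['water'] (min_width=5, slack=9)
Line 5: ['orchestra', 'fast'] (min_width=14, slack=0)
Line 6: ['south', 'pharmacy'] (min_width=14, slack=0)
Line 7: ['early', 'brick'] (min_width=11, slack=3)
Line 8: ['dog', 'lightbulb'] (min_width=13, slack=1)
Line 9: ['journey', 'milk'] (min_width=12, slack=2)
Line 10: ['security', 'all'] (min_width=12, slack=2)
Line 11: ['early'] (min_width=5, slack=9)

Answer: | quickly were |
|segment guitar|
|elephant with |
|    water     |
|orchestra fast|
|south pharmacy|
| early brick  |
|dog lightbulb |
| journey milk |
| security all |
|    early     |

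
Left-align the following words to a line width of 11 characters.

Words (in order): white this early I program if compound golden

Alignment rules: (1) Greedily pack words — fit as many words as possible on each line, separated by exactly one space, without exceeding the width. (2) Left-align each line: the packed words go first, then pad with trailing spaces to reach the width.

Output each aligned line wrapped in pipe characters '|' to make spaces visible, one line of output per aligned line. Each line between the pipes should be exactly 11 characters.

Line 1: ['white', 'this'] (min_width=10, slack=1)
Line 2: ['early', 'I'] (min_width=7, slack=4)
Line 3: ['program', 'if'] (min_width=10, slack=1)
Line 4: ['compound'] (min_width=8, slack=3)
Line 5: ['golden'] (min_width=6, slack=5)

Answer: |white this |
|early I    |
|program if |
|compound   |
|golden     |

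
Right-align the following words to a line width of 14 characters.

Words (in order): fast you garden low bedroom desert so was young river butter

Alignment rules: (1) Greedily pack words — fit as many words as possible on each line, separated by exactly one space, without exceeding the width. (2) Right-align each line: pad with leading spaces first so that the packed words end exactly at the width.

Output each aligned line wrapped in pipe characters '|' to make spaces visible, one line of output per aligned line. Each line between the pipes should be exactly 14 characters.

Line 1: ['fast', 'you'] (min_width=8, slack=6)
Line 2: ['garden', 'low'] (min_width=10, slack=4)
Line 3: ['bedroom', 'desert'] (min_width=14, slack=0)
Line 4: ['so', 'was', 'young'] (min_width=12, slack=2)
Line 5: ['river', 'butter'] (min_width=12, slack=2)

Answer: |      fast you|
|    garden low|
|bedroom desert|
|  so was young|
|  river butter|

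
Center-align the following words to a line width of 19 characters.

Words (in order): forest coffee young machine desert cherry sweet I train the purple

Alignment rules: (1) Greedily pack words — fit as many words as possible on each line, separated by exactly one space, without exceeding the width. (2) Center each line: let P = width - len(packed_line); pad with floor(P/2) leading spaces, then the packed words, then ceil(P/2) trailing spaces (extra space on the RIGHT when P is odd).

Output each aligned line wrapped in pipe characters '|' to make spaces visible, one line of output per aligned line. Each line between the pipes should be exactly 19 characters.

Line 1: ['forest', 'coffee', 'young'] (min_width=19, slack=0)
Line 2: ['machine', 'desert'] (min_width=14, slack=5)
Line 3: ['cherry', 'sweet', 'I'] (min_width=14, slack=5)
Line 4: ['train', 'the', 'purple'] (min_width=16, slack=3)

Answer: |forest coffee young|
|  machine desert   |
|  cherry sweet I   |
| train the purple  |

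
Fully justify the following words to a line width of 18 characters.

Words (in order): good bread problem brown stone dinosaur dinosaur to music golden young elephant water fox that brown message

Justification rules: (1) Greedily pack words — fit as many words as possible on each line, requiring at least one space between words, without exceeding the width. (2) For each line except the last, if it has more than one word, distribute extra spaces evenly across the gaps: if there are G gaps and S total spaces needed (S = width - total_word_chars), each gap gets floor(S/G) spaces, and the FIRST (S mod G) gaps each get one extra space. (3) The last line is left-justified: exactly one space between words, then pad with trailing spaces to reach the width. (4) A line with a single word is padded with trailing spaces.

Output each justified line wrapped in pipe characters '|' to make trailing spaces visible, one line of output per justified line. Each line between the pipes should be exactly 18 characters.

Line 1: ['good', 'bread', 'problem'] (min_width=18, slack=0)
Line 2: ['brown', 'stone'] (min_width=11, slack=7)
Line 3: ['dinosaur', 'dinosaur'] (min_width=17, slack=1)
Line 4: ['to', 'music', 'golden'] (min_width=15, slack=3)
Line 5: ['young', 'elephant'] (min_width=14, slack=4)
Line 6: ['water', 'fox', 'that'] (min_width=14, slack=4)
Line 7: ['brown', 'message'] (min_width=13, slack=5)

Answer: |good bread problem|
|brown        stone|
|dinosaur  dinosaur|
|to   music  golden|
|young     elephant|
|water   fox   that|
|brown message     |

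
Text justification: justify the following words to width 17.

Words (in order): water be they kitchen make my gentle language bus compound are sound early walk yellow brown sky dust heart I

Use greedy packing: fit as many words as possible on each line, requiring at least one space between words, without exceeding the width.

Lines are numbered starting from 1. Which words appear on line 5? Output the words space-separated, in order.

Answer: sound early walk

Derivation:
Line 1: ['water', 'be', 'they'] (min_width=13, slack=4)
Line 2: ['kitchen', 'make', 'my'] (min_width=15, slack=2)
Line 3: ['gentle', 'language'] (min_width=15, slack=2)
Line 4: ['bus', 'compound', 'are'] (min_width=16, slack=1)
Line 5: ['sound', 'early', 'walk'] (min_width=16, slack=1)
Line 6: ['yellow', 'brown', 'sky'] (min_width=16, slack=1)
Line 7: ['dust', 'heart', 'I'] (min_width=12, slack=5)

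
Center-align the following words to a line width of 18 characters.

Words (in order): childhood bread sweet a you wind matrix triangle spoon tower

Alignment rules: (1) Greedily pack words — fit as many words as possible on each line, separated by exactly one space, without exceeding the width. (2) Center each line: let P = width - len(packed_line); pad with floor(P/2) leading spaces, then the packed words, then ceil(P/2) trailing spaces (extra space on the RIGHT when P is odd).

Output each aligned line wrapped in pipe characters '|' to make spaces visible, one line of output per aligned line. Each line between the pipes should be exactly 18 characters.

Line 1: ['childhood', 'bread'] (min_width=15, slack=3)
Line 2: ['sweet', 'a', 'you', 'wind'] (min_width=16, slack=2)
Line 3: ['matrix', 'triangle'] (min_width=15, slack=3)
Line 4: ['spoon', 'tower'] (min_width=11, slack=7)

Answer: | childhood bread  |
| sweet a you wind |
| matrix triangle  |
|   spoon tower    |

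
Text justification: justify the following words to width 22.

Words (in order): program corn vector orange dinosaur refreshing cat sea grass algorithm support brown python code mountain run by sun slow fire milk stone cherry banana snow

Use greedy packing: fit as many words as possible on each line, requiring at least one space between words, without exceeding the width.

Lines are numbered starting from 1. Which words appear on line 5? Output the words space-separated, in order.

Line 1: ['program', 'corn', 'vector'] (min_width=19, slack=3)
Line 2: ['orange', 'dinosaur'] (min_width=15, slack=7)
Line 3: ['refreshing', 'cat', 'sea'] (min_width=18, slack=4)
Line 4: ['grass', 'algorithm'] (min_width=15, slack=7)
Line 5: ['support', 'brown', 'python'] (min_width=20, slack=2)
Line 6: ['code', 'mountain', 'run', 'by'] (min_width=20, slack=2)
Line 7: ['sun', 'slow', 'fire', 'milk'] (min_width=18, slack=4)
Line 8: ['stone', 'cherry', 'banana'] (min_width=19, slack=3)
Line 9: ['snow'] (min_width=4, slack=18)

Answer: support brown python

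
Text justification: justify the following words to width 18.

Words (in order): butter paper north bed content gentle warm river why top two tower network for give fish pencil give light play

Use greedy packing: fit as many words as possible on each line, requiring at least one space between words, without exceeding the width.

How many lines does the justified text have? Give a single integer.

Line 1: ['butter', 'paper', 'north'] (min_width=18, slack=0)
Line 2: ['bed', 'content', 'gentle'] (min_width=18, slack=0)
Line 3: ['warm', 'river', 'why', 'top'] (min_width=18, slack=0)
Line 4: ['two', 'tower', 'network'] (min_width=17, slack=1)
Line 5: ['for', 'give', 'fish'] (min_width=13, slack=5)
Line 6: ['pencil', 'give', 'light'] (min_width=17, slack=1)
Line 7: ['play'] (min_width=4, slack=14)
Total lines: 7

Answer: 7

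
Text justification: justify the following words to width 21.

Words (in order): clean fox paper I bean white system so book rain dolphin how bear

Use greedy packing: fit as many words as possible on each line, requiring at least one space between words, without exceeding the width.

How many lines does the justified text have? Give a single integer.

Answer: 4

Derivation:
Line 1: ['clean', 'fox', 'paper', 'I'] (min_width=17, slack=4)
Line 2: ['bean', 'white', 'system', 'so'] (min_width=20, slack=1)
Line 3: ['book', 'rain', 'dolphin', 'how'] (min_width=21, slack=0)
Line 4: ['bear'] (min_width=4, slack=17)
Total lines: 4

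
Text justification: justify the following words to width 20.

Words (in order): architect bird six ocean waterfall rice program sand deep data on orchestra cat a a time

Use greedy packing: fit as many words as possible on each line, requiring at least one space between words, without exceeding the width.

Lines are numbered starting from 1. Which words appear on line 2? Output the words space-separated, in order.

Answer: ocean waterfall rice

Derivation:
Line 1: ['architect', 'bird', 'six'] (min_width=18, slack=2)
Line 2: ['ocean', 'waterfall', 'rice'] (min_width=20, slack=0)
Line 3: ['program', 'sand', 'deep'] (min_width=17, slack=3)
Line 4: ['data', 'on', 'orchestra'] (min_width=17, slack=3)
Line 5: ['cat', 'a', 'a', 'time'] (min_width=12, slack=8)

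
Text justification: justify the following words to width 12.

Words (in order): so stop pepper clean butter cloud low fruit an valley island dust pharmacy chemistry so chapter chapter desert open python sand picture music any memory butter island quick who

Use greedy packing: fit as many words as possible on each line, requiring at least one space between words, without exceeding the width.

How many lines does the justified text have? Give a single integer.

Line 1: ['so', 'stop'] (min_width=7, slack=5)
Line 2: ['pepper', 'clean'] (min_width=12, slack=0)
Line 3: ['butter', 'cloud'] (min_width=12, slack=0)
Line 4: ['low', 'fruit', 'an'] (min_width=12, slack=0)
Line 5: ['valley'] (min_width=6, slack=6)
Line 6: ['island', 'dust'] (min_width=11, slack=1)
Line 7: ['pharmacy'] (min_width=8, slack=4)
Line 8: ['chemistry', 'so'] (min_width=12, slack=0)
Line 9: ['chapter'] (min_width=7, slack=5)
Line 10: ['chapter'] (min_width=7, slack=5)
Line 11: ['desert', 'open'] (min_width=11, slack=1)
Line 12: ['python', 'sand'] (min_width=11, slack=1)
Line 13: ['picture'] (min_width=7, slack=5)
Line 14: ['music', 'any'] (min_width=9, slack=3)
Line 15: ['memory'] (min_width=6, slack=6)
Line 16: ['butter'] (min_width=6, slack=6)
Line 17: ['island', 'quick'] (min_width=12, slack=0)
Line 18: ['who'] (min_width=3, slack=9)
Total lines: 18

Answer: 18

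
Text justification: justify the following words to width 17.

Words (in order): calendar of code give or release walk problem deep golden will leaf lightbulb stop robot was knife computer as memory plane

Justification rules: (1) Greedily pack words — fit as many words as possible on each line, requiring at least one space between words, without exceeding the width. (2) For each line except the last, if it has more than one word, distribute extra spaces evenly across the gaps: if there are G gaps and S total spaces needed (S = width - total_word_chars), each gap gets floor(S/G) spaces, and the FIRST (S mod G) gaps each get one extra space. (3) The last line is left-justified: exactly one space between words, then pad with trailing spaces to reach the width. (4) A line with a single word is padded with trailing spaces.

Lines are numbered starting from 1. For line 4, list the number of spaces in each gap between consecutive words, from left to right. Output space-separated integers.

Line 1: ['calendar', 'of', 'code'] (min_width=16, slack=1)
Line 2: ['give', 'or', 'release'] (min_width=15, slack=2)
Line 3: ['walk', 'problem', 'deep'] (min_width=17, slack=0)
Line 4: ['golden', 'will', 'leaf'] (min_width=16, slack=1)
Line 5: ['lightbulb', 'stop'] (min_width=14, slack=3)
Line 6: ['robot', 'was', 'knife'] (min_width=15, slack=2)
Line 7: ['computer', 'as'] (min_width=11, slack=6)
Line 8: ['memory', 'plane'] (min_width=12, slack=5)

Answer: 2 1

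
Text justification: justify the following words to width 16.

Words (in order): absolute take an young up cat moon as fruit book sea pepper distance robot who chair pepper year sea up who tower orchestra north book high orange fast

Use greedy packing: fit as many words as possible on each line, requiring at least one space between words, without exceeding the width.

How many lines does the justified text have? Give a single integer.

Line 1: ['absolute', 'take', 'an'] (min_width=16, slack=0)
Line 2: ['young', 'up', 'cat'] (min_width=12, slack=4)
Line 3: ['moon', 'as', 'fruit'] (min_width=13, slack=3)
Line 4: ['book', 'sea', 'pepper'] (min_width=15, slack=1)
Line 5: ['distance', 'robot'] (min_width=14, slack=2)
Line 6: ['who', 'chair', 'pepper'] (min_width=16, slack=0)
Line 7: ['year', 'sea', 'up', 'who'] (min_width=15, slack=1)
Line 8: ['tower', 'orchestra'] (min_width=15, slack=1)
Line 9: ['north', 'book', 'high'] (min_width=15, slack=1)
Line 10: ['orange', 'fast'] (min_width=11, slack=5)
Total lines: 10

Answer: 10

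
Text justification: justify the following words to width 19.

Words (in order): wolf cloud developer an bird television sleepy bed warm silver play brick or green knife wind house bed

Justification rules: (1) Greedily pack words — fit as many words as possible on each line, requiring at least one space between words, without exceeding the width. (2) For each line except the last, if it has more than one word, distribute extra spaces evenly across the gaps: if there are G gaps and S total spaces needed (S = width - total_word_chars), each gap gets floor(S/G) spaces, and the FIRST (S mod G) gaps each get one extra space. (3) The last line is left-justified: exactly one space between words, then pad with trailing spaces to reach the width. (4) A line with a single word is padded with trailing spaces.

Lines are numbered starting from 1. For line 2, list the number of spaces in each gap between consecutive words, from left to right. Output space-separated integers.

Line 1: ['wolf', 'cloud'] (min_width=10, slack=9)
Line 2: ['developer', 'an', 'bird'] (min_width=17, slack=2)
Line 3: ['television', 'sleepy'] (min_width=17, slack=2)
Line 4: ['bed', 'warm', 'silver'] (min_width=15, slack=4)
Line 5: ['play', 'brick', 'or', 'green'] (min_width=19, slack=0)
Line 6: ['knife', 'wind', 'house'] (min_width=16, slack=3)
Line 7: ['bed'] (min_width=3, slack=16)

Answer: 2 2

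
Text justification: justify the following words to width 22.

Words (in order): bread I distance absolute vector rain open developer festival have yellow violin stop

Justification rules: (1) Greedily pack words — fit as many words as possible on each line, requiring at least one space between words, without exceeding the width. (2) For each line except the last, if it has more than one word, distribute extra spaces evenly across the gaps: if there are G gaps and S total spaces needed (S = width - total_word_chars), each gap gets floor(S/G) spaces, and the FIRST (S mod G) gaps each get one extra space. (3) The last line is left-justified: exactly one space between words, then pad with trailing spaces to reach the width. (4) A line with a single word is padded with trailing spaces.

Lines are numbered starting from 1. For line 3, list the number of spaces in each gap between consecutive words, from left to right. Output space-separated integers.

Line 1: ['bread', 'I', 'distance'] (min_width=16, slack=6)
Line 2: ['absolute', 'vector', 'rain'] (min_width=20, slack=2)
Line 3: ['open', 'developer'] (min_width=14, slack=8)
Line 4: ['festival', 'have', 'yellow'] (min_width=20, slack=2)
Line 5: ['violin', 'stop'] (min_width=11, slack=11)

Answer: 9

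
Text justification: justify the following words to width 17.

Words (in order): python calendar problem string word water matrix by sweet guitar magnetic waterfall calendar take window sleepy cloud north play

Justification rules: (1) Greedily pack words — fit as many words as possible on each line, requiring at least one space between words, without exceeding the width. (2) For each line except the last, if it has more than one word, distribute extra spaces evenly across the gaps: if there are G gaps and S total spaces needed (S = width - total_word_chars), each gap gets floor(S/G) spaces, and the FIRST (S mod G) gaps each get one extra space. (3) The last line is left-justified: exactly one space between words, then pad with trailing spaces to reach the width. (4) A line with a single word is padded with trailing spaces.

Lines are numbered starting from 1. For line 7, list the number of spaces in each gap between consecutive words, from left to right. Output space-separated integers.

Line 1: ['python', 'calendar'] (min_width=15, slack=2)
Line 2: ['problem', 'string'] (min_width=14, slack=3)
Line 3: ['word', 'water', 'matrix'] (min_width=17, slack=0)
Line 4: ['by', 'sweet', 'guitar'] (min_width=15, slack=2)
Line 5: ['magnetic'] (min_width=8, slack=9)
Line 6: ['waterfall'] (min_width=9, slack=8)
Line 7: ['calendar', 'take'] (min_width=13, slack=4)
Line 8: ['window', 'sleepy'] (min_width=13, slack=4)
Line 9: ['cloud', 'north', 'play'] (min_width=16, slack=1)

Answer: 5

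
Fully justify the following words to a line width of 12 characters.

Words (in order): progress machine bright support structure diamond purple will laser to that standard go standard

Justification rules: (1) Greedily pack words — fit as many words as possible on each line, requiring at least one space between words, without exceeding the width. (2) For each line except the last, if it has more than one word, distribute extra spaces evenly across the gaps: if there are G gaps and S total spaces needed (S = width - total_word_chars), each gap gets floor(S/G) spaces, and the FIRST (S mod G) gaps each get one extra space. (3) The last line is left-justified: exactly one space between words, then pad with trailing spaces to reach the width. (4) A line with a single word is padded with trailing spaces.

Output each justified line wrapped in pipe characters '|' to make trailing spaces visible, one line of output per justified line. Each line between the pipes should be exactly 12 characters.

Line 1: ['progress'] (min_width=8, slack=4)
Line 2: ['machine'] (min_width=7, slack=5)
Line 3: ['bright'] (min_width=6, slack=6)
Line 4: ['support'] (min_width=7, slack=5)
Line 5: ['structure'] (min_width=9, slack=3)
Line 6: ['diamond'] (min_width=7, slack=5)
Line 7: ['purple', 'will'] (min_width=11, slack=1)
Line 8: ['laser', 'to'] (min_width=8, slack=4)
Line 9: ['that'] (min_width=4, slack=8)
Line 10: ['standard', 'go'] (min_width=11, slack=1)
Line 11: ['standard'] (min_width=8, slack=4)

Answer: |progress    |
|machine     |
|bright      |
|support     |
|structure   |
|diamond     |
|purple  will|
|laser     to|
|that        |
|standard  go|
|standard    |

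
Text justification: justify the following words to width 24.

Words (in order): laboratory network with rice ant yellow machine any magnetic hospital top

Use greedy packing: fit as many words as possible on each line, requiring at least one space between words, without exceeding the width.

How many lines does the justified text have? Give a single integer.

Answer: 4

Derivation:
Line 1: ['laboratory', 'network', 'with'] (min_width=23, slack=1)
Line 2: ['rice', 'ant', 'yellow', 'machine'] (min_width=23, slack=1)
Line 3: ['any', 'magnetic', 'hospital'] (min_width=21, slack=3)
Line 4: ['top'] (min_width=3, slack=21)
Total lines: 4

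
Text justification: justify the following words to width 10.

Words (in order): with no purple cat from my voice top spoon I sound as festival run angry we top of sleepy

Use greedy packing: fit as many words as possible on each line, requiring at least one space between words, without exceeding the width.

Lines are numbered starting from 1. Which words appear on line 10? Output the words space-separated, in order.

Answer: sleepy

Derivation:
Line 1: ['with', 'no'] (min_width=7, slack=3)
Line 2: ['purple', 'cat'] (min_width=10, slack=0)
Line 3: ['from', 'my'] (min_width=7, slack=3)
Line 4: ['voice', 'top'] (min_width=9, slack=1)
Line 5: ['spoon', 'I'] (min_width=7, slack=3)
Line 6: ['sound', 'as'] (min_width=8, slack=2)
Line 7: ['festival'] (min_width=8, slack=2)
Line 8: ['run', 'angry'] (min_width=9, slack=1)
Line 9: ['we', 'top', 'of'] (min_width=9, slack=1)
Line 10: ['sleepy'] (min_width=6, slack=4)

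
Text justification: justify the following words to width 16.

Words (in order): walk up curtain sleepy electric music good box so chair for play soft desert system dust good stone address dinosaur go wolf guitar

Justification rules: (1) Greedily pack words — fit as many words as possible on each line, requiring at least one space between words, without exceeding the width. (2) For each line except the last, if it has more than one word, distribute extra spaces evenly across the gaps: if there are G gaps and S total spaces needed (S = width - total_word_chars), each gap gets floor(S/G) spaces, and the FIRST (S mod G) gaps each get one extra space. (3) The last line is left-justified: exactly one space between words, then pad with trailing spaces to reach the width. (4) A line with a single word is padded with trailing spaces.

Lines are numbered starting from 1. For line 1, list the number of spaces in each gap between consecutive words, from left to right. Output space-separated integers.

Line 1: ['walk', 'up', 'curtain'] (min_width=15, slack=1)
Line 2: ['sleepy', 'electric'] (min_width=15, slack=1)
Line 3: ['music', 'good', 'box'] (min_width=14, slack=2)
Line 4: ['so', 'chair', 'for'] (min_width=12, slack=4)
Line 5: ['play', 'soft', 'desert'] (min_width=16, slack=0)
Line 6: ['system', 'dust', 'good'] (min_width=16, slack=0)
Line 7: ['stone', 'address'] (min_width=13, slack=3)
Line 8: ['dinosaur', 'go', 'wolf'] (min_width=16, slack=0)
Line 9: ['guitar'] (min_width=6, slack=10)

Answer: 2 1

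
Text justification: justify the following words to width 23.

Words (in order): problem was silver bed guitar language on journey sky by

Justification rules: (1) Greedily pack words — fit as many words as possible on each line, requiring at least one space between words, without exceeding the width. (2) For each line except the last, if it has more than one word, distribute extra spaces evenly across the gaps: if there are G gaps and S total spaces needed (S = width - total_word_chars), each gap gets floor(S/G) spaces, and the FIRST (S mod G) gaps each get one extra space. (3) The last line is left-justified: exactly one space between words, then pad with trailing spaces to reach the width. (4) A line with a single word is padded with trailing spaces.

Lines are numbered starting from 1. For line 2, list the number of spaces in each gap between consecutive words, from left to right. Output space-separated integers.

Answer: 4 3

Derivation:
Line 1: ['problem', 'was', 'silver', 'bed'] (min_width=22, slack=1)
Line 2: ['guitar', 'language', 'on'] (min_width=18, slack=5)
Line 3: ['journey', 'sky', 'by'] (min_width=14, slack=9)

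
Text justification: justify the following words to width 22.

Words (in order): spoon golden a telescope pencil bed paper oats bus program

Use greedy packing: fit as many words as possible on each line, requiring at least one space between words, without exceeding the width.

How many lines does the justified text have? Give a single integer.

Line 1: ['spoon', 'golden', 'a'] (min_width=14, slack=8)
Line 2: ['telescope', 'pencil', 'bed'] (min_width=20, slack=2)
Line 3: ['paper', 'oats', 'bus', 'program'] (min_width=22, slack=0)
Total lines: 3

Answer: 3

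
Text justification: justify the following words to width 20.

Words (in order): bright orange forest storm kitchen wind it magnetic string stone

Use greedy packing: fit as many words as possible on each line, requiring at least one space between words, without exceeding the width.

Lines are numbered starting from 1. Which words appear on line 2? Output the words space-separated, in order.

Answer: storm kitchen wind

Derivation:
Line 1: ['bright', 'orange', 'forest'] (min_width=20, slack=0)
Line 2: ['storm', 'kitchen', 'wind'] (min_width=18, slack=2)
Line 3: ['it', 'magnetic', 'string'] (min_width=18, slack=2)
Line 4: ['stone'] (min_width=5, slack=15)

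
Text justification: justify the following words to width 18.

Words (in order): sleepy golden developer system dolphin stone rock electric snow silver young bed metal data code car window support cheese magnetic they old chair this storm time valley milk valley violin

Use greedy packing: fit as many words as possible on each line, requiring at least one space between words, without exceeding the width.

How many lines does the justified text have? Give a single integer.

Answer: 12

Derivation:
Line 1: ['sleepy', 'golden'] (min_width=13, slack=5)
Line 2: ['developer', 'system'] (min_width=16, slack=2)
Line 3: ['dolphin', 'stone', 'rock'] (min_width=18, slack=0)
Line 4: ['electric', 'snow'] (min_width=13, slack=5)
Line 5: ['silver', 'young', 'bed'] (min_width=16, slack=2)
Line 6: ['metal', 'data', 'code'] (min_width=15, slack=3)
Line 7: ['car', 'window', 'support'] (min_width=18, slack=0)
Line 8: ['cheese', 'magnetic'] (min_width=15, slack=3)
Line 9: ['they', 'old', 'chair'] (min_width=14, slack=4)
Line 10: ['this', 'storm', 'time'] (min_width=15, slack=3)
Line 11: ['valley', 'milk', 'valley'] (min_width=18, slack=0)
Line 12: ['violin'] (min_width=6, slack=12)
Total lines: 12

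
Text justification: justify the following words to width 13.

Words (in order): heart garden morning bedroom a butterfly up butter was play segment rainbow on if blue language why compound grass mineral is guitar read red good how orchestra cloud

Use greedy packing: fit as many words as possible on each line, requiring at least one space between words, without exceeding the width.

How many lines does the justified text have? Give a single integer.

Answer: 14

Derivation:
Line 1: ['heart', 'garden'] (min_width=12, slack=1)
Line 2: ['morning'] (min_width=7, slack=6)
Line 3: ['bedroom', 'a'] (min_width=9, slack=4)
Line 4: ['butterfly', 'up'] (min_width=12, slack=1)
Line 5: ['butter', 'was'] (min_width=10, slack=3)
Line 6: ['play', 'segment'] (min_width=12, slack=1)
Line 7: ['rainbow', 'on', 'if'] (min_width=13, slack=0)
Line 8: ['blue', 'language'] (min_width=13, slack=0)
Line 9: ['why', 'compound'] (min_width=12, slack=1)
Line 10: ['grass', 'mineral'] (min_width=13, slack=0)
Line 11: ['is', 'guitar'] (min_width=9, slack=4)
Line 12: ['read', 'red', 'good'] (min_width=13, slack=0)
Line 13: ['how', 'orchestra'] (min_width=13, slack=0)
Line 14: ['cloud'] (min_width=5, slack=8)
Total lines: 14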